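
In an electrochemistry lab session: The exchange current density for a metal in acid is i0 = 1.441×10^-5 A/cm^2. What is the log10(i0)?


i0 = 1.441×10^-5 A/cm^2
log10(i0) = -4.841

-4.841


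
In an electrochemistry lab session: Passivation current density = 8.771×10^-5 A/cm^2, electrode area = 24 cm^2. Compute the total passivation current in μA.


I = i_pass * A, then convert A → μA (×10^6)
I = 8.771×10^-5 * 24 * 10^6 = 2105.04 μA

2105.04 μA


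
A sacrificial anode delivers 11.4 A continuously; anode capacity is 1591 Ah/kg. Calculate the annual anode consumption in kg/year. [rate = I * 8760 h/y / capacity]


Annual consumption = current * hours per year / capacity
Rate = 11.4 * 8760 / 1591 = 62.8 kg/year

62.8 kg/year


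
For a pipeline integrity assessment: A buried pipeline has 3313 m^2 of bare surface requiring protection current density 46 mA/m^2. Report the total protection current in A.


I = area * current density, then convert mA → A (÷1000)
I = 3313 * 46 / 1000 = 152.4 A

152.4 A


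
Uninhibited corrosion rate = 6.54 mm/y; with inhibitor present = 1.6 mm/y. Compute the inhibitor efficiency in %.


Apply the inhibitor-efficiency definition: IE = (CR_blank − CR_inh)/CR_blank × 100
IE = (6.54 − 1.6) / 6.54 × 100
IE = 4.94 / 6.54 × 100 = 75.5 %

75.5 %


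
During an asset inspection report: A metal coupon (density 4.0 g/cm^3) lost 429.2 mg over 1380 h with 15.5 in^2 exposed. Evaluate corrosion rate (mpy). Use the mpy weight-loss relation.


Apply the mpy weight-loss relation: CR = 534 * W / (D * A * T)
Numerator: 534 * 429.2 = 229192.8
Denominator: 4.0 * 15.5 * 1380 = 85560.0
CR = 229192.8 / 85560.0 = 2.679 mpy

2.679 mpy


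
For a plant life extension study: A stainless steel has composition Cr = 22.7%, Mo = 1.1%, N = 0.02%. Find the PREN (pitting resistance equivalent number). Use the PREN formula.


Apply the PREN formula: PREN = Cr + 3.3*Mo + 16*N
PREN = 22.7 + 3.3*1.1 + 16*0.02
PREN = 22.7 + 3.63 + 0.32 = 26.65

26.65


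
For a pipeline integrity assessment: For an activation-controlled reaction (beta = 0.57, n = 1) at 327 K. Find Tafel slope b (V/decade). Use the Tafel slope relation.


Apply the Tafel slope relation: b = 2.303*R*T/(beta*n*F)
Numerator: 2.303 * 8.314 * 327 = 6261.12
Denominator: 0.57 * 1 * 96485 = 54996.45
b = 6261.12 / 54996.45 = 0.114 V/decade

0.114 V/decade


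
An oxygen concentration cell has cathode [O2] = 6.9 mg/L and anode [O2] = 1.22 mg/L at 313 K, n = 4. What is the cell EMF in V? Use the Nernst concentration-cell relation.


Apply the Nernst concentration-cell relation: E = (RT/nF)*ln(C_cathode/C_anode)
RT/nF = 8.314*313/(4*96485) = 0.00674271 V
ln(6.9/1.22) = 1.73267
E = 0.00674271 * 1.73267 = 0.01168 V

0.01168 V


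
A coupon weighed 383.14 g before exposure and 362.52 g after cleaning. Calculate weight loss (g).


Weight loss = initial − final
WL = 383.14 − 362.52 = 20.62 g

20.62 g


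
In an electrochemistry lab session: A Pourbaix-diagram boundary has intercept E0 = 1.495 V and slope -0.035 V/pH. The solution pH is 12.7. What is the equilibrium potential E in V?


Apply the Pourbaix line equation: E = E0 + slope*pH
E = 1.495 + (-0.035)*12.7 = 1.495 + (-0.4445) = 1.0505 V
Rounded to 4 decimal places: E = 1.0505 V

1.0505 V


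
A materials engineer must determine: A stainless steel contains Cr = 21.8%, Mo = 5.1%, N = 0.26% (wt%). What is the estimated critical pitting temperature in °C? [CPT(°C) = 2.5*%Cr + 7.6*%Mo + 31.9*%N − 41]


Apply the ASTM G48 empirical CPT estimate: CPT(°C) = 2.5*%Cr + 7.6*%Mo + 31.9*%N − 41
2.5*21.8 = 54.5; 7.6*5.1 = 38.76; 31.9*0.26 = 8.294
CPT = 54.5 + 38.76 + 8.294 − 41 = 60.554 °C
Rounded to 0.1 °C: CPT ≈ 60.6 °C

60.6 °C


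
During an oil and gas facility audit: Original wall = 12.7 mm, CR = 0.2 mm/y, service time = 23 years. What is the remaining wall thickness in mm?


Remaining wall = original − CR × time
t = 12.7 − 0.2*23 = 12.7 − 4.6 = 8.1 mm

8.1 mm


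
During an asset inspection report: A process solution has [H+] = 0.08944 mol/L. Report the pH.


pH = −log10[H+]
pH = −log10(0.08944) = 1.05

1.05


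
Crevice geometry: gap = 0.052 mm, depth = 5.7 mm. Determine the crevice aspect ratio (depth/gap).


Aspect ratio = depth / gap
Ratio = 5.7 / 0.052 = 109.6

109.6


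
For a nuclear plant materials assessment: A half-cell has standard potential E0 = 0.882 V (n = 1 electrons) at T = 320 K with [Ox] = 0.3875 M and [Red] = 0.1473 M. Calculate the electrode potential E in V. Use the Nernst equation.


Apply the Nernst equation: E = E0 + (RT/nF)*ln([Ox]/[Red])
Step 1: RT/nF = 8.314*320/(1*96485) = 0.02757403 V
Step 2: [Ox]/[Red] = 0.3875/0.1473 = 2.630686
Step 3: ln(2.630686) = 0.967245
Step 4: correction = 0.02757403 * 0.967245 = 0.027 V
E = 0.882 + 0.027 = 0.909 V

0.909 V


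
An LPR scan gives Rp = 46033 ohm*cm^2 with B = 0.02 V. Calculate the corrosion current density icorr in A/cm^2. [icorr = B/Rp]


Apply the Stern-Geary relation: icorr = B / Rp
icorr = 0.02 / 46033 = 4.345×10^-7 A/cm^2

4.345×10^-7 A/cm^2


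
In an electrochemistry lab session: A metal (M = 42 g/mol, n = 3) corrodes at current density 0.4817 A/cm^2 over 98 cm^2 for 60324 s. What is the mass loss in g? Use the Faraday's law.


Apply Faraday's law: m = i*A*t*M / (n*F)
Total charge passed Q = i*A*t = 0.4817*98*60324 = 2847690.9384 C
m = Q*M/(n*F) = 2847690.9384*42/(3*96485) = 413.201 g

413.201 g


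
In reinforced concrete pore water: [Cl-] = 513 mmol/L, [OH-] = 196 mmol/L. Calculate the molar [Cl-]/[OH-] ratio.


Threshold parameter = [Cl-] / [OH-] (molar basis; both in mmol/L, so units cancel)
Ratio = 513 / 196 = 2.62

2.62


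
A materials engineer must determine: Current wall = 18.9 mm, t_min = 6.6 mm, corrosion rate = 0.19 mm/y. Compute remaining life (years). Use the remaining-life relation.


Apply the remaining-life relation: RL = (t_current − t_min) / CR
RL = (18.9 − 6.6) / 0.19 = 12.3 / 0.19 = 64.7 years

64.7 years


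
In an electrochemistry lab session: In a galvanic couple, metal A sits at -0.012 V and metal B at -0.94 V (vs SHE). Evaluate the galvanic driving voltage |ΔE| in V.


Driving voltage is the absolute potential difference.
|ΔE| = |-0.012 − (-0.94)| = 0.928 V

0.928 V


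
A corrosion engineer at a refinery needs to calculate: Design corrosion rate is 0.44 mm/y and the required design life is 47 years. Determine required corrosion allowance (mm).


Corrosion allowance = CR × design life
CA = 0.44 * 47 = 20.68 mm

20.68 mm


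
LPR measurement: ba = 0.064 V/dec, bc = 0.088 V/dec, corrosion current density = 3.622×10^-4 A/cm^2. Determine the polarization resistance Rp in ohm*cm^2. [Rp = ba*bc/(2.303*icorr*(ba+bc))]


Apply the Stern-Geary equation: Rp = ba*bc / (2.303*icorr*(ba+bc))
ba*bc = 0.064*0.088 = 0.005632
ba+bc = 0.152; 2.303*icorr*(ba+bc) = 2.303*3.622×10^-4*0.152 = 1.2679028×10^-4
Rp = 0.005632 / 1.2679028×10^-4 = 44.4 ohm*cm^2

44.4 ohm*cm^2


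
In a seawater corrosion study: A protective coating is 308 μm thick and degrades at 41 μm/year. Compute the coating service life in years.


Service life = thickness / degradation rate
Life = 308 / 41 = 7.5 years

7.5 years


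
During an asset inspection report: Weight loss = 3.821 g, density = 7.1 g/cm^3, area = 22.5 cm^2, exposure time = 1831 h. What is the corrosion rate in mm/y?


Apply the mm/y weight-loss relation: CR = 87600 * W / (D * A * T)
Numerator: 87600 * 3.821 = 334719.6
Denominator: 7.1 * 22.5 * 1831 = 292502.25
CR = 334719.6 / 292502.25 = 1.144332 mm/y

1.144332 mm/y


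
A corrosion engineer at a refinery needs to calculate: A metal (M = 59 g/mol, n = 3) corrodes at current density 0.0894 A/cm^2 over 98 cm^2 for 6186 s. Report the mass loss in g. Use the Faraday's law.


Apply Faraday's law: m = i*A*t*M / (n*F)
Total charge passed Q = i*A*t = 0.0894*98*6186 = 54196.7832 C
m = Q*M/(n*F) = 54196.7832*59/(3*96485) = 11.047 g

11.047 g


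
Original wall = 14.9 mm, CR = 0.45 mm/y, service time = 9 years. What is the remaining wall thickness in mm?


Remaining wall = original − CR × time
t = 14.9 − 0.45*9 = 14.9 − 4.05 = 10.85 mm

10.85 mm


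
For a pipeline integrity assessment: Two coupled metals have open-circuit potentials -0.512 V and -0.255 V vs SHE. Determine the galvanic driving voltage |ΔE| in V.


Driving voltage is the absolute potential difference.
|ΔE| = |-0.512 − (-0.255)| = 0.257 V

0.257 V


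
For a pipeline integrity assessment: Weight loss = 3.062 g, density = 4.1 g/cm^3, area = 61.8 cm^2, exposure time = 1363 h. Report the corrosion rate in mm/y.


Apply the mm/y weight-loss relation: CR = 87600 * W / (D * A * T)
Numerator: 87600 * 3.062 = 268231.2
Denominator: 4.1 * 61.8 * 1363 = 345356.94
CR = 268231.2 / 345356.94 = 0.77668 mm/y

0.77668 mm/y


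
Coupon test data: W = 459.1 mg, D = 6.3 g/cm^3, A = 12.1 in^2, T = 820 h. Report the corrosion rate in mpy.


Apply the mpy weight-loss relation: CR = 534 * W / (D * A * T)
Numerator: 534 * 459.1 = 245159.4
Denominator: 6.3 * 12.1 * 820 = 62508.6
CR = 245159.4 / 62508.6 = 3.922 mpy

3.922 mpy


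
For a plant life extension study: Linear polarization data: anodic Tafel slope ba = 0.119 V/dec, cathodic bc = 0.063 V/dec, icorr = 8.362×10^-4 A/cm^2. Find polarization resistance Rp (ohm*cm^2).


Apply the Stern-Geary equation: Rp = ba*bc / (2.303*icorr*(ba+bc))
ba*bc = 0.119*0.063 = 0.007497
ba+bc = 0.182; 2.303*icorr*(ba+bc) = 2.303*8.362×10^-4*0.182 = 3.5048989×10^-4
Rp = 0.007497 / 3.5048989×10^-4 = 21.4 ohm*cm^2

21.4 ohm*cm^2


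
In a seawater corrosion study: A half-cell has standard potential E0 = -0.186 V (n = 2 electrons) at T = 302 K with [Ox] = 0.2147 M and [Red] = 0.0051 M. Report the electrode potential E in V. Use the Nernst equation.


Apply the Nernst equation: E = E0 + (RT/nF)*ln([Ox]/[Red])
Step 1: RT/nF = 8.314*302/(2*96485) = 0.01301149 V
Step 2: [Ox]/[Red] = 0.2147/0.0051 = 42.098039
Step 3: ln(42.098039) = 3.740001
Step 4: correction = 0.01301149 * 3.740001 = 0.0487 V
E = -0.186 + 0.0487 = -0.1373 V

-0.1373 V


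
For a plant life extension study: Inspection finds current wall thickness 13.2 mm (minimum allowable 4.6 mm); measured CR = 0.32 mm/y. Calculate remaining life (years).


Apply the remaining-life relation: RL = (t_current − t_min) / CR
RL = (13.2 − 4.6) / 0.32 = 8.6 / 0.32 = 26.9 years

26.9 years


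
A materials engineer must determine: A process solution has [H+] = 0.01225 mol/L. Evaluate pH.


pH = −log10[H+]
pH = −log10(0.01225) = 1.91

1.91


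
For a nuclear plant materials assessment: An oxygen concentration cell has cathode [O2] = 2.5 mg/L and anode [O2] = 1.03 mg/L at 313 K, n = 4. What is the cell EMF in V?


Apply the Nernst concentration-cell relation: E = (RT/nF)*ln(C_cathode/C_anode)
RT/nF = 8.314*313/(4*96485) = 0.00674271 V
ln(2.5/1.03) = 0.88673
E = 0.00674271 * 0.88673 = 0.00598 V

0.00598 V


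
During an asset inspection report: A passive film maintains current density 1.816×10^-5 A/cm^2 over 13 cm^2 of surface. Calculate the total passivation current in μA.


I = i_pass * A, then convert A → μA (×10^6)
I = 1.816×10^-5 * 13 * 10^6 = 236.08 μA

236.08 μA


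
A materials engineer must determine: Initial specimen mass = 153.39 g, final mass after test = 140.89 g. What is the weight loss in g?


Weight loss = initial − final
WL = 153.39 − 140.89 = 12.5 g

12.5 g


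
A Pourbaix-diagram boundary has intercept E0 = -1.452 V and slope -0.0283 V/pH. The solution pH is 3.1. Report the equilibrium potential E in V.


Apply the Pourbaix line equation: E = E0 + slope*pH
E = -1.452 + (-0.0283)*3.1 = -1.452 + (-0.08773) = -1.53973 V
Rounded to 3 decimal places: E = -1.540 V

-1.540 V


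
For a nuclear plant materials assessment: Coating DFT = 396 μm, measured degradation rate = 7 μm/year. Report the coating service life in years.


Service life = thickness / degradation rate
Life = 396 / 7 = 56.6 years

56.6 years


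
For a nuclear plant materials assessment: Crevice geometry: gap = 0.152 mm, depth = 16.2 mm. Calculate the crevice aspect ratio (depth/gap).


Aspect ratio = depth / gap
Ratio = 16.2 / 0.152 = 106.6

106.6


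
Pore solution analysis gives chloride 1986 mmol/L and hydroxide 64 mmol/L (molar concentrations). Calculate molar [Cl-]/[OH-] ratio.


Threshold parameter = [Cl-] / [OH-] (molar basis; both in mmol/L, so units cancel)
Ratio = 1986 / 64 = 31.03

31.03


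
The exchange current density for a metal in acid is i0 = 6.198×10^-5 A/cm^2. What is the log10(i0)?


i0 = 6.198×10^-5 A/cm^2
log10(i0) = -4.208

-4.208


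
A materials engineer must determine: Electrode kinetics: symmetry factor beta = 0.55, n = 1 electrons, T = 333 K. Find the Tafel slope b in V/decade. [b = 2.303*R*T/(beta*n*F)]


Apply the Tafel slope relation: b = 2.303*R*T/(beta*n*F)
Numerator: 2.303 * 8.314 * 333 = 6376.0
Denominator: 0.55 * 1 * 96485 = 53066.75
b = 6376.0 / 53066.75 = 0.1202 V/decade

0.1202 V/decade


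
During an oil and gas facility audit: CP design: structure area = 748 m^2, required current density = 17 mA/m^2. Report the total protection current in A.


I = area * current density, then convert mA → A (÷1000)
I = 748 * 17 / 1000 = 12.72 A

12.72 A


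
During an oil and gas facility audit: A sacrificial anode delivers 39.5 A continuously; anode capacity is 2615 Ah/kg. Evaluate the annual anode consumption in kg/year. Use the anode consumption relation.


Annual consumption = current * hours per year / capacity
Rate = 39.5 * 8760 / 2615 = 132.3 kg/year

132.3 kg/year


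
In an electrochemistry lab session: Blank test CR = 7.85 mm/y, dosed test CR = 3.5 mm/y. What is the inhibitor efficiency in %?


Apply the inhibitor-efficiency definition: IE = (CR_blank − CR_inh)/CR_blank × 100
IE = (7.85 − 3.5) / 7.85 × 100
IE = 4.35 / 7.85 × 100 = 55.4 %

55.4 %


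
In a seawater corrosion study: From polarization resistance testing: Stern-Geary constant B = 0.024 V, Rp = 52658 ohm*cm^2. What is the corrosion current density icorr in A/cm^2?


Apply the Stern-Geary relation: icorr = B / Rp
icorr = 0.024 / 52658 = 4.558×10^-7 A/cm^2

4.558×10^-7 A/cm^2


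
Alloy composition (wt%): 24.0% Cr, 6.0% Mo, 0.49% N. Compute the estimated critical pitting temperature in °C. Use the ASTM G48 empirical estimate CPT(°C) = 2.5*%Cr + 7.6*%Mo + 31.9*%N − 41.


Apply the ASTM G48 empirical CPT estimate: CPT(°C) = 2.5*%Cr + 7.6*%Mo + 31.9*%N − 41
2.5*24.0 = 60; 7.6*6.0 = 45.6; 31.9*0.49 = 15.631
CPT = 60 + 45.6 + 15.631 − 41 = 80.231 °C
Rounded to 0.1 °C: CPT ≈ 80.2 °C

80.2 °C


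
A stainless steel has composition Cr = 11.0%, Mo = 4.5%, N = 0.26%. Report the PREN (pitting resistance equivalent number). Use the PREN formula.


Apply the PREN formula: PREN = Cr + 3.3*Mo + 16*N
PREN = 11.0 + 3.3*4.5 + 16*0.26
PREN = 11.0 + 14.85 + 4.16 = 30.01

30.01


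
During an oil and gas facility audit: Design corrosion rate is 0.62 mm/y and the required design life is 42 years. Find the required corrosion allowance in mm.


Corrosion allowance = CR × design life
CA = 0.62 * 42 = 26.04 mm

26.04 mm


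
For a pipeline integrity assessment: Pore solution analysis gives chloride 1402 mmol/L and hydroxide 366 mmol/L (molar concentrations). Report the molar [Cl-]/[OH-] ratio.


Threshold parameter = [Cl-] / [OH-] (molar basis; both in mmol/L, so units cancel)
Ratio = 1402 / 366 = 3.83

3.83


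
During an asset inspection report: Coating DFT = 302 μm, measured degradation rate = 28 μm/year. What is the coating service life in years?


Service life = thickness / degradation rate
Life = 302 / 28 = 10.8 years

10.8 years


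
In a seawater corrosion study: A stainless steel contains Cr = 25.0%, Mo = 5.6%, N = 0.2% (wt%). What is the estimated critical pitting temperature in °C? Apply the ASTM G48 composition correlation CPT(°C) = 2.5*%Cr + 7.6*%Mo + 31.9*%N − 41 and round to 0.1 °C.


Apply the ASTM G48 empirical CPT estimate: CPT(°C) = 2.5*%Cr + 7.6*%Mo + 31.9*%N − 41
2.5*25.0 = 62.5; 7.6*5.6 = 42.56; 31.9*0.2 = 6.38
CPT = 62.5 + 42.56 + 6.38 − 41 = 70.44 °C
Rounded to 0.1 °C: CPT ≈ 70.4 °C

70.4 °C


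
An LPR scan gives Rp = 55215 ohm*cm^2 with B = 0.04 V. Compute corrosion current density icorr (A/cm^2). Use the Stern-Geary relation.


Apply the Stern-Geary relation: icorr = B / Rp
icorr = 0.04 / 55215 = 7.244×10^-7 A/cm^2

7.244×10^-7 A/cm^2


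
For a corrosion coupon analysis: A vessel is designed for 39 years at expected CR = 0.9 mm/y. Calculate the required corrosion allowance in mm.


Corrosion allowance = CR × design life
CA = 0.9 * 39 = 35.1 mm

35.1 mm


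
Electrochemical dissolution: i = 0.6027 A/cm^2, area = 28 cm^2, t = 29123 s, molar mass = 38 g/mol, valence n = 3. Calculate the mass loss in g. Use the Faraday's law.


Apply Faraday's law: m = i*A*t*M / (n*F)
Total charge passed Q = i*A*t = 0.6027*28*29123 = 491468.0988 C
m = Q*M/(n*F) = 491468.0988*38/(3*96485) = 64.521 g

64.521 g


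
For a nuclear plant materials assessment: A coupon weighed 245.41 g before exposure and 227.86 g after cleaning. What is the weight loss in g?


Weight loss = initial − final
WL = 245.41 − 227.86 = 17.55 g

17.55 g


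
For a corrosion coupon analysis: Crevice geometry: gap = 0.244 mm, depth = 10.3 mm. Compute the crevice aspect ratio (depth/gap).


Aspect ratio = depth / gap
Ratio = 10.3 / 0.244 = 42.2

42.2


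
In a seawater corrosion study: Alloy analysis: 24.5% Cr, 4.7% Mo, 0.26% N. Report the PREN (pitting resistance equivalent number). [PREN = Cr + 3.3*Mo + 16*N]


Apply the PREN formula: PREN = Cr + 3.3*Mo + 16*N
PREN = 24.5 + 3.3*4.7 + 16*0.26
PREN = 24.5 + 15.51 + 4.16 = 44.17

44.17


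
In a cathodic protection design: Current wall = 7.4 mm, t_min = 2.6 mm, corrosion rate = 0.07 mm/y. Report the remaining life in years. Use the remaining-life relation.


Apply the remaining-life relation: RL = (t_current − t_min) / CR
RL = (7.4 − 2.6) / 0.07 = 4.8 / 0.07 = 68.6 years

68.6 years


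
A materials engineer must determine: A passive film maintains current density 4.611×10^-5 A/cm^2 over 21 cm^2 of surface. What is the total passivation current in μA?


I = i_pass * A, then convert A → μA (×10^6)
I = 4.611×10^-5 * 21 * 10^6 = 968.31 μA

968.31 μA


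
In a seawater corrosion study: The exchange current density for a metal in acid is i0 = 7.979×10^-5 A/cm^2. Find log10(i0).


i0 = 7.979×10^-5 A/cm^2
log10(i0) = -4.098

-4.098


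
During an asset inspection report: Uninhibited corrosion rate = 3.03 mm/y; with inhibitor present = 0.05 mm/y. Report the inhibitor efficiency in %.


Apply the inhibitor-efficiency definition: IE = (CR_blank − CR_inh)/CR_blank × 100
IE = (3.03 − 0.05) / 3.03 × 100
IE = 2.98 / 3.03 × 100 = 98.3 %

98.3 %


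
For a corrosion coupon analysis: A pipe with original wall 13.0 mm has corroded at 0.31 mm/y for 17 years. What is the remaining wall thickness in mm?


Remaining wall = original − CR × time
t = 13.0 − 0.31*17 = 13.0 − 5.27 = 7.73 mm

7.73 mm


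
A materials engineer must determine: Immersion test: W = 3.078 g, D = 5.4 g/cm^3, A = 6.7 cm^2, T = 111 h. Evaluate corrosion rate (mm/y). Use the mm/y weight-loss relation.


Apply the mm/y weight-loss relation: CR = 87600 * W / (D * A * T)
Numerator: 87600 * 3.078 = 269632.8
Denominator: 5.4 * 6.7 * 111 = 4015.98
CR = 269632.8 / 4015.98 = 67.14 mm/y

67.14 mm/y


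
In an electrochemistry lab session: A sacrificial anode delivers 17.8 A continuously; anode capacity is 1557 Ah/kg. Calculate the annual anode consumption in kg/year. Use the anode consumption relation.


Annual consumption = current * hours per year / capacity
Rate = 17.8 * 8760 / 1557 = 100.1 kg/year

100.1 kg/year


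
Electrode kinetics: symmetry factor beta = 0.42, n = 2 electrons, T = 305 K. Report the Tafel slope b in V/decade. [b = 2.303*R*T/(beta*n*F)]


Apply the Tafel slope relation: b = 2.303*R*T/(beta*n*F)
Numerator: 2.303 * 8.314 * 305 = 5839.88
Denominator: 0.42 * 2 * 96485 = 81047.4
b = 5839.88 / 81047.4 = 0.0721 V/decade

0.0721 V/decade


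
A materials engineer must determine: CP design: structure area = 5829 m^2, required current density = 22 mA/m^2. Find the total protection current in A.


I = area * current density, then convert mA → A (÷1000)
I = 5829 * 22 / 1000 = 128.24 A

128.24 A


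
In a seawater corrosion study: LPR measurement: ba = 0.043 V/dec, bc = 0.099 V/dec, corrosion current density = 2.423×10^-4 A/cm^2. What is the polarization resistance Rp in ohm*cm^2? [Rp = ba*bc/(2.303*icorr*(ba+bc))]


Apply the Stern-Geary equation: Rp = ba*bc / (2.303*icorr*(ba+bc))
ba*bc = 0.043*0.099 = 0.004257
ba+bc = 0.142; 2.303*icorr*(ba+bc) = 2.303*2.423×10^-4*0.142 = 7.92384×10^-5
Rp = 0.004257 / 7.92384×10^-5 = 53.72 ohm*cm^2

53.72 ohm*cm^2


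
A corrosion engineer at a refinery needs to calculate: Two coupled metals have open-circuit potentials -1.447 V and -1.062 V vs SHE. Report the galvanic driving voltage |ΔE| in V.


Driving voltage is the absolute potential difference.
|ΔE| = |-1.447 − (-1.062)| = 0.385 V

0.385 V


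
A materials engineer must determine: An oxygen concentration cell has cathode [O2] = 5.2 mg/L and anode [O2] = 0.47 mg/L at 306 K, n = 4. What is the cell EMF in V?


Apply the Nernst concentration-cell relation: E = (RT/nF)*ln(C_cathode/C_anode)
RT/nF = 8.314*306/(4*96485) = 0.00659192 V
ln(5.2/0.47) = 2.40368
E = 0.00659192 * 2.40368 = 0.01584 V

0.01584 V


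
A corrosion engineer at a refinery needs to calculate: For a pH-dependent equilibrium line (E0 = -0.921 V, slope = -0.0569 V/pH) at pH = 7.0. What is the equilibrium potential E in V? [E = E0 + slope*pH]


Apply the Pourbaix line equation: E = E0 + slope*pH
E = -0.921 + (-0.0569)*7.0 = -0.921 + (-0.3983) = -1.3193 V
Rounded to 3 decimal places: E = -1.319 V

-1.319 V


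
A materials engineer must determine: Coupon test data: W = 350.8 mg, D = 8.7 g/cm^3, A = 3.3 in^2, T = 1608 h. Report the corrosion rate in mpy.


Apply the mpy weight-loss relation: CR = 534 * W / (D * A * T)
Numerator: 534 * 350.8 = 187327.2
Denominator: 8.7 * 3.3 * 1608 = 46165.68
CR = 187327.2 / 46165.68 = 4.05772 mpy

4.05772 mpy


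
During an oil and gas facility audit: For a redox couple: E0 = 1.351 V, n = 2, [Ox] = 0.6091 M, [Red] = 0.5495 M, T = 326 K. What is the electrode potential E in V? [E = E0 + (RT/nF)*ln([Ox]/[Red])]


Apply the Nernst equation: E = E0 + (RT/nF)*ln([Ox]/[Red])
Step 1: RT/nF = 8.314*326/(2*96485) = 0.01404552 V
Step 2: [Ox]/[Red] = 0.6091/0.5495 = 1.108462
Step 3: ln(1.108462) = 0.102973
Step 4: correction = 0.01404552 * 0.102973 = 0.0014 V
E = 1.351 + 0.0014 = 1.3524 V

1.3524 V


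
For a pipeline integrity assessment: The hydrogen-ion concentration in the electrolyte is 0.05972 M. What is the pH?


pH = −log10[H+]
pH = −log10(0.05972) = 1.22

1.22


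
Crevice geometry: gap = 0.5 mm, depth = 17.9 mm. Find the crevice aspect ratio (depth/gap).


Aspect ratio = depth / gap
Ratio = 17.9 / 0.5 = 35.8

35.8


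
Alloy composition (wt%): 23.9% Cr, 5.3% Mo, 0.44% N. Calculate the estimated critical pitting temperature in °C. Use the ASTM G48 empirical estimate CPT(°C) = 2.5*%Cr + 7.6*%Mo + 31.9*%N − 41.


Apply the ASTM G48 empirical CPT estimate: CPT(°C) = 2.5*%Cr + 7.6*%Mo + 31.9*%N − 41
2.5*23.9 = 59.75; 7.6*5.3 = 40.28; 31.9*0.44 = 14.036
CPT = 59.75 + 40.28 + 14.036 − 41 = 73.066 °C
Rounded to 0.1 °C: CPT ≈ 73.1 °C

73.1 °C


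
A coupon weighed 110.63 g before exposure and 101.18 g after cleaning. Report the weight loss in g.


Weight loss = initial − final
WL = 110.63 − 101.18 = 9.45 g

9.45 g


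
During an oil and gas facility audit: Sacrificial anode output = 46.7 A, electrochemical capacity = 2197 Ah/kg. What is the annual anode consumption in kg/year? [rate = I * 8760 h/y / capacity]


Annual consumption = current * hours per year / capacity
Rate = 46.7 * 8760 / 2197 = 186.2 kg/year

186.2 kg/year


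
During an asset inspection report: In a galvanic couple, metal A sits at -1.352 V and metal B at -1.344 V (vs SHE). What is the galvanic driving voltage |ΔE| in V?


Driving voltage is the absolute potential difference.
|ΔE| = |-1.352 − (-1.344)| = 0.008 V

0.008 V


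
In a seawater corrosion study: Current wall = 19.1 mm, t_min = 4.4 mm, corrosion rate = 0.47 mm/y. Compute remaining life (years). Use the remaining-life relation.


Apply the remaining-life relation: RL = (t_current − t_min) / CR
RL = (19.1 − 4.4) / 0.47 = 14.7 / 0.47 = 31.3 years

31.3 years


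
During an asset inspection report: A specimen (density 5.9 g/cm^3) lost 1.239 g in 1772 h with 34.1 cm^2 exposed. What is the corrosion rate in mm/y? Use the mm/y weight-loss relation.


Apply the mm/y weight-loss relation: CR = 87600 * W / (D * A * T)
Numerator: 87600 * 1.239 = 108536.4
Denominator: 5.9 * 34.1 * 1772 = 356508.68
CR = 108536.4 / 356508.68 = 0.3044 mm/y

0.3044 mm/y


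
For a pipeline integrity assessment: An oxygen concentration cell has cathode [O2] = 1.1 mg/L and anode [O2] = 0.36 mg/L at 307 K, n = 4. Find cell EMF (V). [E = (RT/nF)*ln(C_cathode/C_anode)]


Apply the Nernst concentration-cell relation: E = (RT/nF)*ln(C_cathode/C_anode)
RT/nF = 8.314*307/(4*96485) = 0.00661346 V
ln(1.1/0.36) = 1.11696
E = 0.00661346 * 1.11696 = 0.00739 V

0.00739 V


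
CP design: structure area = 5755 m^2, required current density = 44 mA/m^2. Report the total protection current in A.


I = area * current density, then convert mA → A (÷1000)
I = 5755 * 44 / 1000 = 253.22 A

253.22 A


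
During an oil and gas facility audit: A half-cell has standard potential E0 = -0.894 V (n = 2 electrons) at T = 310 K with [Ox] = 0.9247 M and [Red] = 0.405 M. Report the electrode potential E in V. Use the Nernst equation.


Apply the Nernst equation: E = E0 + (RT/nF)*ln([Ox]/[Red])
Step 1: RT/nF = 8.314*310/(2*96485) = 0.01335617 V
Step 2: [Ox]/[Red] = 0.9247/0.405 = 2.28321
Step 3: ln(2.28321) = 0.825582
Step 4: correction = 0.01335617 * 0.825582 = 0.011 V
E = -0.894 + 0.011 = -0.883 V

-0.883 V


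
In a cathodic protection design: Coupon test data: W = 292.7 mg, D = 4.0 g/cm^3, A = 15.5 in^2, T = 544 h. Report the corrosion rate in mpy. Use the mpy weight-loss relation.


Apply the mpy weight-loss relation: CR = 534 * W / (D * A * T)
Numerator: 534 * 292.7 = 156301.8
Denominator: 4.0 * 15.5 * 544 = 33728.0
CR = 156301.8 / 33728.0 = 4.6342 mpy

4.6342 mpy


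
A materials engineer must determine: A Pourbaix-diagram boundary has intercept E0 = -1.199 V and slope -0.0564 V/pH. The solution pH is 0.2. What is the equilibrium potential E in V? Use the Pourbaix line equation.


Apply the Pourbaix line equation: E = E0 + slope*pH
E = -1.199 + (-0.0564)*0.2 = -1.199 + (-0.01128) = -1.21028 V
Rounded to 4 decimal places: E = -1.2103 V

-1.2103 V


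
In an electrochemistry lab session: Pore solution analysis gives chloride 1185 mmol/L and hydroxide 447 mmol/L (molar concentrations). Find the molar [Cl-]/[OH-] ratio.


Threshold parameter = [Cl-] / [OH-] (molar basis; both in mmol/L, so units cancel)
Ratio = 1185 / 447 = 2.65

2.65


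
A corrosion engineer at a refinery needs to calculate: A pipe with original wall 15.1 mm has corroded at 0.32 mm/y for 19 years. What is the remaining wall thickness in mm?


Remaining wall = original − CR × time
t = 15.1 − 0.32*19 = 15.1 − 6.08 = 9.02 mm

9.02 mm


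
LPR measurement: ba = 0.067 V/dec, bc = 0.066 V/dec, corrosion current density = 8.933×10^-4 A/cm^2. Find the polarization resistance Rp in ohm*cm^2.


Apply the Stern-Geary equation: Rp = ba*bc / (2.303*icorr*(ba+bc))
ba*bc = 0.067*0.066 = 0.004422
ba+bc = 0.133; 2.303*icorr*(ba+bc) = 2.303*8.933×10^-4*0.133 = 2.736169×10^-4
Rp = 0.004422 / 2.736169×10^-4 = 16.2 ohm*cm^2

16.2 ohm*cm^2


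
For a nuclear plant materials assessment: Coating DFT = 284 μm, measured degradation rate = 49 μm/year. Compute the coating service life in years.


Service life = thickness / degradation rate
Life = 284 / 49 = 5.8 years

5.8 years


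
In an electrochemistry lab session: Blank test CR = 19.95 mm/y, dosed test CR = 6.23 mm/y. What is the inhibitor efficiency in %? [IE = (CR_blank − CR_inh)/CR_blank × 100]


Apply the inhibitor-efficiency definition: IE = (CR_blank − CR_inh)/CR_blank × 100
IE = (19.95 − 6.23) / 19.95 × 100
IE = 13.72 / 19.95 × 100 = 68.8 %

68.8 %


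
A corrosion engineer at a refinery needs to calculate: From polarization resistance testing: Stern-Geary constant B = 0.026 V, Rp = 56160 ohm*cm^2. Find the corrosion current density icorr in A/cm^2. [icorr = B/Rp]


Apply the Stern-Geary relation: icorr = B / Rp
icorr = 0.026 / 56160 = 4.63×10^-7 A/cm^2

4.63×10^-7 A/cm^2


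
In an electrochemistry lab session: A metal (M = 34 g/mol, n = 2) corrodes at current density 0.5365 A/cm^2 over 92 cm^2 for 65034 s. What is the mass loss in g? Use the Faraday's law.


Apply Faraday's law: m = i*A*t*M / (n*F)
Total charge passed Q = i*A*t = 0.5365*92*65034 = 3209948.172 C
m = Q*M/(n*F) = 3209948.172*34/(2*96485) = 565.57101 g

565.57101 g


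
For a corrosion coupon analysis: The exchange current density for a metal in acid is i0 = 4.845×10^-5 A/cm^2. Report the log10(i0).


i0 = 4.845×10^-5 A/cm^2
log10(i0) = -4.315

-4.315


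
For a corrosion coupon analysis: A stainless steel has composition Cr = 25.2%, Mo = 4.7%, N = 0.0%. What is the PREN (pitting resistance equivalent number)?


Apply the PREN formula: PREN = Cr + 3.3*Mo + 16*N
PREN = 25.2 + 3.3*4.7 + 16*0.0
PREN = 25.2 + 15.51 + 0.0 = 40.71

40.71


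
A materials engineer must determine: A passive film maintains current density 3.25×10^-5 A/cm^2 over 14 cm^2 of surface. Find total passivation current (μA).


I = i_pass * A, then convert A → μA (×10^6)
I = 3.25×10^-5 * 14 * 10^6 = 455.0 μA

455.0 μA


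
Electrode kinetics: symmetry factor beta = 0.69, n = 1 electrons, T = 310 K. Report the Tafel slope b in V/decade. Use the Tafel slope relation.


Apply the Tafel slope relation: b = 2.303*R*T/(beta*n*F)
Numerator: 2.303 * 8.314 * 310 = 5935.61
Denominator: 0.69 * 1 * 96485 = 66574.65
b = 5935.61 / 66574.65 = 0.0892 V/decade

0.0892 V/decade


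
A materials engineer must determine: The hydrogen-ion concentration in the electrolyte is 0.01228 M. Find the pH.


pH = −log10[H+]
pH = −log10(0.01228) = 1.91

1.91


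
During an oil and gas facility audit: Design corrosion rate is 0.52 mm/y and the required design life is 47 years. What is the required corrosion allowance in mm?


Corrosion allowance = CR × design life
CA = 0.52 * 47 = 24.44 mm

24.44 mm


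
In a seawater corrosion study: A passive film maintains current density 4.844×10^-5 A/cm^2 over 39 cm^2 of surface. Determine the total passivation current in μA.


I = i_pass * A, then convert A → μA (×10^6)
I = 4.844×10^-5 * 39 * 10^6 = 1889.16 μA

1889.16 μA


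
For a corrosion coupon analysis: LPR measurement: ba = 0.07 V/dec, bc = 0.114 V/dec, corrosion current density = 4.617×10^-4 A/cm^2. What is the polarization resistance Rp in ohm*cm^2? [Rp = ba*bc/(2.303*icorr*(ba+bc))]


Apply the Stern-Geary equation: Rp = ba*bc / (2.303*icorr*(ba+bc))
ba*bc = 0.07*0.114 = 0.00798
ba+bc = 0.184; 2.303*icorr*(ba+bc) = 2.303*4.617×10^-4*0.184 = 1.956463×10^-4
Rp = 0.00798 / 1.956463×10^-4 = 40.79 ohm*cm^2

40.79 ohm*cm^2


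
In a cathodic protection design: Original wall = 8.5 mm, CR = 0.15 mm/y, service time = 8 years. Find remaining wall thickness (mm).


Remaining wall = original − CR × time
t = 8.5 − 0.15*8 = 8.5 − 1.2 = 7.3 mm

7.3 mm


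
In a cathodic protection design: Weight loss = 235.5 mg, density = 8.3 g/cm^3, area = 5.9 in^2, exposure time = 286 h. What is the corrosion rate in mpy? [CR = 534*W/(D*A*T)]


Apply the mpy weight-loss relation: CR = 534 * W / (D * A * T)
Numerator: 534 * 235.5 = 125757.0
Denominator: 8.3 * 5.9 * 286 = 14005.42
CR = 125757.0 / 14005.42 = 8.979 mpy

8.979 mpy


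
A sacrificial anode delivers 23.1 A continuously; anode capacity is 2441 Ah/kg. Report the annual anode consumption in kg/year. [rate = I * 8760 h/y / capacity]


Annual consumption = current * hours per year / capacity
Rate = 23.1 * 8760 / 2441 = 82.9 kg/year

82.9 kg/year


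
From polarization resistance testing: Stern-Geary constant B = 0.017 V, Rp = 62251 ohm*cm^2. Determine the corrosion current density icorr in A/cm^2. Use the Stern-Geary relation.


Apply the Stern-Geary relation: icorr = B / Rp
icorr = 0.017 / 62251 = 2.731×10^-7 A/cm^2

2.731×10^-7 A/cm^2


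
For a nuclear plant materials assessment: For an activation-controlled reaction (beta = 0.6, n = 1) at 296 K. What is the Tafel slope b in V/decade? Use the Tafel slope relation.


Apply the Tafel slope relation: b = 2.303*R*T/(beta*n*F)
Numerator: 2.303 * 8.314 * 296 = 5667.55
Denominator: 0.6 * 1 * 96485 = 57891.0
b = 5667.55 / 57891.0 = 0.098 V/decade

0.098 V/decade


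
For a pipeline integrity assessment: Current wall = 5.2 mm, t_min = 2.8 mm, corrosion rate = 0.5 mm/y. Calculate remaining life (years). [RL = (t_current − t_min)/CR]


Apply the remaining-life relation: RL = (t_current − t_min) / CR
RL = (5.2 − 2.8) / 0.5 = 2.4 / 0.5 = 4.8 years

4.8 years


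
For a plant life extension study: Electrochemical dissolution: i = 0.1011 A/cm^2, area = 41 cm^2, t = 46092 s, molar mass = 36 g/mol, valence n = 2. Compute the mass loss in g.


Apply Faraday's law: m = i*A*t*M / (n*F)
Total charge passed Q = i*A*t = 0.1011*41*46092 = 191055.9492 C
m = Q*M/(n*F) = 191055.9492*36/(2*96485) = 35.6429 g

35.6429 g


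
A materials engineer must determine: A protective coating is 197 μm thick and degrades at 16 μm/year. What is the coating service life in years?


Service life = thickness / degradation rate
Life = 197 / 16 = 12.3 years

12.3 years


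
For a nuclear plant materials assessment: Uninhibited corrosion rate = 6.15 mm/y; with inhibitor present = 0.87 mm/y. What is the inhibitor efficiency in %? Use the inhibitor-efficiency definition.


Apply the inhibitor-efficiency definition: IE = (CR_blank − CR_inh)/CR_blank × 100
IE = (6.15 − 0.87) / 6.15 × 100
IE = 5.28 / 6.15 × 100 = 85.9 %

85.9 %


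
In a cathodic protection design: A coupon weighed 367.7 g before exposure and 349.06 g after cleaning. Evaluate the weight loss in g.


Weight loss = initial − final
WL = 367.7 − 349.06 = 18.64 g

18.64 g


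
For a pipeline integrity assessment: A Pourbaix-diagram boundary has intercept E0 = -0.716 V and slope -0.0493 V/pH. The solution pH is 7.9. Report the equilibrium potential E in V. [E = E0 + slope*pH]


Apply the Pourbaix line equation: E = E0 + slope*pH
E = -0.716 + (-0.0493)*7.9 = -0.716 + (-0.38947) = -1.10547 V
Rounded to 3 decimal places: E = -1.105 V

-1.105 V


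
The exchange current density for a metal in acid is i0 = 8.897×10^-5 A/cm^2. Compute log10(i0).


i0 = 8.897×10^-5 A/cm^2
log10(i0) = -4.051

-4.051


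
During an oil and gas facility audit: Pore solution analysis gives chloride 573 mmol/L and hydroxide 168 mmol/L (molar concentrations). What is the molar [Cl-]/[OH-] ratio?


Threshold parameter = [Cl-] / [OH-] (molar basis; both in mmol/L, so units cancel)
Ratio = 573 / 168 = 3.41

3.41


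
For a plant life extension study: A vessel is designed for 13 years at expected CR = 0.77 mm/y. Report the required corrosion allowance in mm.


Corrosion allowance = CR × design life
CA = 0.77 * 13 = 10.01 mm

10.01 mm


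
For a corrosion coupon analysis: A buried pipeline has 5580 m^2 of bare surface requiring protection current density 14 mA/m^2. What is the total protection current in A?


I = area * current density, then convert mA → A (÷1000)
I = 5580 * 14 / 1000 = 78.12 A

78.12 A


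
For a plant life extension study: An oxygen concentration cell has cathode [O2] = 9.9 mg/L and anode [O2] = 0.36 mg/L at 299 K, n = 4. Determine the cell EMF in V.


Apply the Nernst concentration-cell relation: E = (RT/nF)*ln(C_cathode/C_anode)
RT/nF = 8.314*299/(4*96485) = 0.00644112 V
ln(9.9/0.36) = 3.31419
E = 0.00644112 * 3.31419 = 0.02135 V

0.02135 V


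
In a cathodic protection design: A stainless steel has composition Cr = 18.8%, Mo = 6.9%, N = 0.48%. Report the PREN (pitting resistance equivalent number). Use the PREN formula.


Apply the PREN formula: PREN = Cr + 3.3*Mo + 16*N
PREN = 18.8 + 3.3*6.9 + 16*0.48
PREN = 18.8 + 22.77 + 7.68 = 49.25

49.25


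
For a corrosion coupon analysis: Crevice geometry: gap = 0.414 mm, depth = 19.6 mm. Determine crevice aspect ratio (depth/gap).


Aspect ratio = depth / gap
Ratio = 19.6 / 0.414 = 47.3

47.3


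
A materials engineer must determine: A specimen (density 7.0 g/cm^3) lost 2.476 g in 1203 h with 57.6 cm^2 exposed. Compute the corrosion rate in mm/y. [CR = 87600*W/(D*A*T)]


Apply the mm/y weight-loss relation: CR = 87600 * W / (D * A * T)
Numerator: 87600 * 2.476 = 216897.6
Denominator: 7.0 * 57.6 * 1203 = 485049.6
CR = 216897.6 / 485049.6 = 0.4472 mm/y

0.4472 mm/y


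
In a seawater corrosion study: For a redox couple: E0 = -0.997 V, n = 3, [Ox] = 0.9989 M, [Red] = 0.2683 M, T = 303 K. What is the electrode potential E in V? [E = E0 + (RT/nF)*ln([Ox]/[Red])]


Apply the Nernst equation: E = E0 + (RT/nF)*ln([Ox]/[Red])
Step 1: RT/nF = 8.314*303/(3*96485) = 0.00870305 V
Step 2: [Ox]/[Red] = 0.9989/0.2683 = 3.723071
Step 3: ln(3.723071) = 1.314549
Step 4: correction = 0.00870305 * 1.314549 = 0.011 V
E = -0.997 + 0.011 = -0.986 V

-0.986 V


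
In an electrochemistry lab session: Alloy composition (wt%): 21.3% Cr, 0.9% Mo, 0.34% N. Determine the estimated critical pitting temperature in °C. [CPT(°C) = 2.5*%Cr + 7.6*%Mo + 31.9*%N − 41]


Apply the ASTM G48 empirical CPT estimate: CPT(°C) = 2.5*%Cr + 7.6*%Mo + 31.9*%N − 41
2.5*21.3 = 53.25; 7.6*0.9 = 6.84; 31.9*0.34 = 10.846
CPT = 53.25 + 6.84 + 10.846 − 41 = 29.936 °C
Rounded to 0.1 °C: CPT ≈ 29.9 °C

29.9 °C


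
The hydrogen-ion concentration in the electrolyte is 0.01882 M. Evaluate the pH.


pH = −log10[H+]
pH = −log10(0.01882) = 1.73

1.73


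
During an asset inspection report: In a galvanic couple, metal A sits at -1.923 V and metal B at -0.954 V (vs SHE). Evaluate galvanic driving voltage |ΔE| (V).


Driving voltage is the absolute potential difference.
|ΔE| = |-1.923 − (-0.954)| = 0.969 V

0.969 V


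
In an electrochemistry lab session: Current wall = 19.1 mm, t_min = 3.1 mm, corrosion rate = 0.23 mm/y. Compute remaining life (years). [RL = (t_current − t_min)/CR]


Apply the remaining-life relation: RL = (t_current − t_min) / CR
RL = (19.1 − 3.1) / 0.23 = 16.0 / 0.23 = 69.6 years

69.6 years


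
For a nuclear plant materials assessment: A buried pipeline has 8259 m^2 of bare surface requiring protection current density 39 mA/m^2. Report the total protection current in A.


I = area * current density, then convert mA → A (÷1000)
I = 8259 * 39 / 1000 = 322.1 A

322.1 A


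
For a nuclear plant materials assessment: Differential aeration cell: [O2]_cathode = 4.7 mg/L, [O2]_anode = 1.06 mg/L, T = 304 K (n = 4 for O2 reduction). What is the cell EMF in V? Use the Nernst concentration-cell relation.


Apply the Nernst concentration-cell relation: E = (RT/nF)*ln(C_cathode/C_anode)
RT/nF = 8.314*304/(4*96485) = 0.00654883 V
ln(4.7/1.06) = 1.48929
E = 0.00654883 * 1.48929 = 0.00975 V

0.00975 V


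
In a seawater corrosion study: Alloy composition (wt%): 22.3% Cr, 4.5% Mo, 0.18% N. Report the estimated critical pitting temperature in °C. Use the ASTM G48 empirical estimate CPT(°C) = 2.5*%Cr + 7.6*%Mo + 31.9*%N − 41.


Apply the ASTM G48 empirical CPT estimate: CPT(°C) = 2.5*%Cr + 7.6*%Mo + 31.9*%N − 41
2.5*22.3 = 55.75; 7.6*4.5 = 34.2; 31.9*0.18 = 5.742
CPT = 55.75 + 34.2 + 5.742 − 41 = 54.692 °C
Rounded to 0.1 °C: CPT ≈ 54.7 °C

54.7 °C
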